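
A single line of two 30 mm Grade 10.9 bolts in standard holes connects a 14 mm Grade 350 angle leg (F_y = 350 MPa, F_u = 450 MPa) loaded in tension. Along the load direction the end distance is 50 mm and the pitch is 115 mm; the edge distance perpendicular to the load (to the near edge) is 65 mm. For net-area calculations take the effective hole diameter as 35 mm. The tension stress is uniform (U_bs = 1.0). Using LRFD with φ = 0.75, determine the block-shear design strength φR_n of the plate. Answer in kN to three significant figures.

543 kN

Shear plane L_v = 50 + 1·115 = 165 mm; A_gv = 165 × 14 = 2310 mm².
A_nv = (165 − 1.5·35) × 14 = 1575 mm².
A_nt = (65 − 0.5·35) × 14 = 665 mm².
0.6 F_u A_nv = 425.2 kN; 0.6 F_y A_gv = 485.1 kN → shear rupture governs the shear term.
R_n = 425.2 + 1.0 × 450 × 665 / 1000 = 724.5 kN.
Design strength φR_n = 0.75 × 724.5 = 543 kN.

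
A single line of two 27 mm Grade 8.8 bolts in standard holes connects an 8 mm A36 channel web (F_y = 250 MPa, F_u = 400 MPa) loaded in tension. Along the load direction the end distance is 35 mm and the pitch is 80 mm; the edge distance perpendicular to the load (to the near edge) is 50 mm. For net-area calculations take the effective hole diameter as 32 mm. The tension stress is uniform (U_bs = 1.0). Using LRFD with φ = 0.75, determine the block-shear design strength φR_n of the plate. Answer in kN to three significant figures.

178 kN

Shear plane L_v = 35 + 1·80 = 115 mm; A_gv = 115 × 8 = 920 mm².
A_nv = (115 − 1.5·32) × 8 = 536 mm².
A_nt = (50 − 0.5·32) × 8 = 272 mm².
0.6 F_u A_nv = 128.6 kN; 0.6 F_y A_gv = 138 kN → shear rupture governs the shear term.
R_n = 128.6 + 1.0 × 400 × 272 / 1000 = 237.4 kN.
Design strength φR_n = 0.75 × 237.4 = 178 kN.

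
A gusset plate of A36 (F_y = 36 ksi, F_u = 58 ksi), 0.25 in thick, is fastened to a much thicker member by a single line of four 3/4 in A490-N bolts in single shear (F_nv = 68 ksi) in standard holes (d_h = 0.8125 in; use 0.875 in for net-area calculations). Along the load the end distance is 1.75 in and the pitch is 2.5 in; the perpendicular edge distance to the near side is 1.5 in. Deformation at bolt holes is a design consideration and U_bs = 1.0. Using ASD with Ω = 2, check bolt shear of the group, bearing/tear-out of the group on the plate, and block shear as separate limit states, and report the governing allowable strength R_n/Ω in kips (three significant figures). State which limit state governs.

Bolt shear: A_b = π·0.75²/4 = 0.4418 in²; R_n = 68 × 0.4418 × 4 × 1 = 120.2 kips → 120.2 / 2 = 60.1 kips.
Bearing: edge l_c = 1.344, r_n = 23.38 kips; interior l_c = 1.688, r_n = 26.1 kips; R_n = 23.38 + 3·26.1 = 101.7 kips → 50.8 kips.
Block shear: A_gv = 2.312, A_nv = 1.547, A_nt = 0.2656 in²; R_n = min(0.6F_uA_nv, 0.6F_yA_gv) + U_bs·F_u·A_nt = 65.36 kips → 32.7 kips.
Block shear governs: 32.7 kips.

32.7 kips (block shear governs)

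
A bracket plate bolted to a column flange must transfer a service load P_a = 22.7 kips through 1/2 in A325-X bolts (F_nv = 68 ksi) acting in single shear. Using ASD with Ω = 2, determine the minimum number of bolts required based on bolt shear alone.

A_b = π·0.5²/4 = 0.1963 in².
Per-bolt allowable strength R_n/Ω = 68 × 0.1963 × 1 / 2 = 6.676 kips.
n ≥ 22.7 / 6.676 = 3.4 → use 4 bolts.

4 bolts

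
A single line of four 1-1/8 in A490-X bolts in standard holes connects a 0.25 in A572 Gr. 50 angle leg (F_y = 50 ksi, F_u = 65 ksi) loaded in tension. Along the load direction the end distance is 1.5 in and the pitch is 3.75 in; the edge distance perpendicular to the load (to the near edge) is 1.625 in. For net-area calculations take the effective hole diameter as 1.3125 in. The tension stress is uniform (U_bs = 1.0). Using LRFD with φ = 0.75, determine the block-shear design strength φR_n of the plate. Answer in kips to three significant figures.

Shear plane L_v = 1.5 + 3·3.75 = 12.75 in; A_gv = 12.75 × 0.25 = 3.188 in².
A_nv = (12.75 − 3.5·1.3125) × 0.25 = 2.039 in².
A_nt = (1.625 − 0.5·1.3125) × 0.25 = 0.2422 in².
0.6 F_u A_nv = 79.52 kips; 0.6 F_y A_gv = 95.62 kips → shear rupture governs the shear term.
R_n = 79.52 + 1.0 × 65 × 0.2422 = 95.27 kips.
Design strength φR_n = 0.75 × 95.27 = 71.4 kips.

71.4 kips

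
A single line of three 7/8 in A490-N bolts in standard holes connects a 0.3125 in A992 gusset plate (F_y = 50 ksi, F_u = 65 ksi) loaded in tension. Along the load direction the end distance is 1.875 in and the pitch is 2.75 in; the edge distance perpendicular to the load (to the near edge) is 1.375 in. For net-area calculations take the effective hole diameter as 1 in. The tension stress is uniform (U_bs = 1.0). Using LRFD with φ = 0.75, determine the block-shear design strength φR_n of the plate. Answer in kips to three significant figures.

57.9 kips

Shear plane L_v = 1.875 + 2·2.75 = 7.375 in; A_gv = 7.375 × 0.3125 = 2.305 in².
A_nv = (7.375 − 2.5·1) × 0.3125 = 1.523 in².
A_nt = (1.375 − 0.5·1) × 0.3125 = 0.2734 in².
0.6 F_u A_nv = 59.41 kips; 0.6 F_y A_gv = 69.14 kips → shear rupture governs the shear term.
R_n = 59.41 + 1.0 × 65 × 0.2734 = 77.19 kips.
Design strength φR_n = 0.75 × 77.19 = 57.9 kips.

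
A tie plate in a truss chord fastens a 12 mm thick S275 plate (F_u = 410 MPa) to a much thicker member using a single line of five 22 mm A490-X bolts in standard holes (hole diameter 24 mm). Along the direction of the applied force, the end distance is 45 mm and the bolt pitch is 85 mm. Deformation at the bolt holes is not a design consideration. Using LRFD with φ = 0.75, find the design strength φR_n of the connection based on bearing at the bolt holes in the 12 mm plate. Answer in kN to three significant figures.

1160 kN

Per bolt r_n = 1.5 l_c t F_u ≤ 3.0 d t F_u; upper limit = 3.0 × 22 × 12 × 410 / 1000 = 324.7 kN.
Edge bolt: l_c = 45 − 24/2 = 33 mm → 1.5 × 33 × 12 × 410 / 1000 = 243.5 → r_n = 243.5 kN.
Interior bolts: l_c = 85 − 24 = 61 mm → 1.5 × 61 × 12 × 410 / 1000 = 450.2 → r_n = 324.7 kN.
R_n = 1 × 243.5 + 4 × 324.7 = 1542 kN.
Design strength φR_n = 0.75 × 1542 = 1160 kN.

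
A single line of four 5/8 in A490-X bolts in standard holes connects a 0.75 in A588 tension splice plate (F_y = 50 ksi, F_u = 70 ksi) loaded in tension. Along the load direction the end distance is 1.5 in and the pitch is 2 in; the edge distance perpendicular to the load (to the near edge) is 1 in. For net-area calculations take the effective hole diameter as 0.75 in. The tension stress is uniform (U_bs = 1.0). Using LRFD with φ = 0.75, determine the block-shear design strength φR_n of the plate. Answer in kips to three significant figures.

Shear plane L_v = 1.5 + 3·2 = 7.5 in; A_gv = 7.5 × 0.75 = 5.625 in².
A_nv = (7.5 − 3.5·0.75) × 0.75 = 3.656 in².
A_nt = (1 − 0.5·0.75) × 0.75 = 0.4688 in².
0.6 F_u A_nv = 153.6 kips; 0.6 F_y A_gv = 168.8 kips → shear rupture governs the shear term.
R_n = 153.6 + 1.0 × 70 × 0.4688 = 186.4 kips.
Design strength φR_n = 0.75 × 186.4 = 140 kips.

140 kips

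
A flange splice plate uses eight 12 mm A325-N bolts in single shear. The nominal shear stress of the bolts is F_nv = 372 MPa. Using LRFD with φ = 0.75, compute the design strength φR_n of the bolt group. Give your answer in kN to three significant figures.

252 kN

A_b = π × 12² / 4 = 113.1 mm².
R_n = F_nv · A_b · n · n_s = 372 × 113.1 × 8 × 1 / 1000 = 336.6 kN.
Design strength φR_n = 0.75 × 336.6 = 252 kN.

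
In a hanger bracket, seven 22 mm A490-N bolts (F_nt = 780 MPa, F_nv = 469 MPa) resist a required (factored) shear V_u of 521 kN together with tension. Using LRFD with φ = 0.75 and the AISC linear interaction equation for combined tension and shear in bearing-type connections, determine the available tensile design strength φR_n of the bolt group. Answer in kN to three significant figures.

1160 kN

A_b = π·22²/4 = 380.1 mm²; f_rv = 521 × 1000 / (7 × 380.1) = 195.8 MPa.
F'_nt = 1.3 F_nt − (F_nt / φF_nv) f_rv = 1.3·780 − (780/(0.75·469))·195.8 = 579.8 MPa, capped at F_nt → F'_nt = 579.8 MPa.
R_n = F'_nt · A_b · n = 579.8 × 380.1 × 7 / 1000 = 1543 kN.
Design strength φR_n = 0.75 × 1543 = 1160 kN.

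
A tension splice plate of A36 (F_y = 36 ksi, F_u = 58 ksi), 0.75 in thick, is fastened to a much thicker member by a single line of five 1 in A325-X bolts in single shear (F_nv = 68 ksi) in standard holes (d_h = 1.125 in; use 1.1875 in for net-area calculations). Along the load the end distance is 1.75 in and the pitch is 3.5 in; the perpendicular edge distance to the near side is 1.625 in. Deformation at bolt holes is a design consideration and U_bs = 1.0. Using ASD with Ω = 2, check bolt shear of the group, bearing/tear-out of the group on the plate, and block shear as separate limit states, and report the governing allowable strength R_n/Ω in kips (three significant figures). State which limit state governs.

Bolt shear: A_b = π·1²/4 = 0.7854 in²; R_n = 68 × 0.7854 × 5 × 1 = 267 kips → 267 / 2 = 134 kips.
Bearing: edge l_c = 1.188, r_n = 61.99 kips; interior l_c = 2.375, r_n = 104.4 kips; R_n = 61.99 + 4·104.4 = 479.6 kips → 240 kips.
Block shear: A_gv = 11.81, A_nv = 7.805, A_nt = 0.7734 in²; R_n = min(0.6F_uA_nv, 0.6F_yA_gv) + U_bs·F_u·A_nt = 300 kips → 150 kips.
Bolt shear governs: 134 kips.

134 kips (bolt shear governs)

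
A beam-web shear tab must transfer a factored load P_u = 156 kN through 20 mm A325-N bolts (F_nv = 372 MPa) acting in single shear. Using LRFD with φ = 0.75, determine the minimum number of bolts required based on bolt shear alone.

2 bolts

A_b = π·20²/4 = 314.2 mm².
Per-bolt design strength φR_n = 0.75 × 372 × 314.2 × 1 / 1000 = 87.65 kN.
n ≥ 156 / 87.65 = 1.78 → use 2 bolts.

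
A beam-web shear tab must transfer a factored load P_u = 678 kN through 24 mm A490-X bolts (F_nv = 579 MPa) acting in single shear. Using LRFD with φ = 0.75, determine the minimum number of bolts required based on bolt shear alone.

4 bolts

A_b = π·24²/4 = 452.4 mm².
Per-bolt design strength φR_n = 0.75 × 579 × 452.4 × 1 / 1000 = 196.5 kN.
n ≥ 678 / 196.5 = 3.451 → use 4 bolts.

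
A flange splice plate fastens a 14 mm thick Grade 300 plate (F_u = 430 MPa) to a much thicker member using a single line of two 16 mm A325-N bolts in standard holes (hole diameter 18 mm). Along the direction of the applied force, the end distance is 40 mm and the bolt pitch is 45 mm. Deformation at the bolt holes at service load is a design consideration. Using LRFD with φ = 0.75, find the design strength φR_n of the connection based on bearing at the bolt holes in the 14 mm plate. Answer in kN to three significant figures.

Per bolt r_n = 1.2 l_c t F_u ≤ 2.4 d t F_u; upper limit = 2.4 × 16 × 14 × 430 / 1000 = 231.2 kN.
Edge bolt: l_c = 40 − 18/2 = 31 mm → 1.2 × 31 × 14 × 430 / 1000 = 223.9 → r_n = 223.9 kN.
Interior bolts: l_c = 45 − 18 = 27 mm → 1.2 × 27 × 14 × 430 / 1000 = 195 → r_n = 195 kN.
R_n = 1 × 223.9 + 1 × 195 = 419 kN.
Design strength φR_n = 0.75 × 419 = 314 kN.

314 kN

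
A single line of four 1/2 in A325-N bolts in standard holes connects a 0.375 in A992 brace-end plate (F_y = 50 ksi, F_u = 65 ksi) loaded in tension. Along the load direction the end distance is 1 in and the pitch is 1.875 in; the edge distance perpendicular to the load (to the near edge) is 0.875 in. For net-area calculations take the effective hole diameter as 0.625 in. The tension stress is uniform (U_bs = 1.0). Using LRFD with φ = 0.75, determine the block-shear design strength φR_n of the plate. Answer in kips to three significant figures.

59 kips

Shear plane L_v = 1 + 3·1.875 = 6.625 in; A_gv = 6.625 × 0.375 = 2.484 in².
A_nv = (6.625 − 3.5·0.625) × 0.375 = 1.664 in².
A_nt = (0.875 − 0.5·0.625) × 0.375 = 0.2109 in².
0.6 F_u A_nv = 64.9 kips; 0.6 F_y A_gv = 74.53 kips → shear rupture governs the shear term.
R_n = 64.9 + 1.0 × 65 × 0.2109 = 78.61 kips.
Design strength φR_n = 0.75 × 78.61 = 59 kips.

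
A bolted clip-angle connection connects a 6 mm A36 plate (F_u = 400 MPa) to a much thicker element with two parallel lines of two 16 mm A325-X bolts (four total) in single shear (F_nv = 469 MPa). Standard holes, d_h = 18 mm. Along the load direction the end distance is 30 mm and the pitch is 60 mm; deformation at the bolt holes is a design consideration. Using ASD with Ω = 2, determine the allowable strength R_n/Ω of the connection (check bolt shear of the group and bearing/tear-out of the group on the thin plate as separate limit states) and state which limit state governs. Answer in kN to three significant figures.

Bolt shear: A_b = π·16²/4 = 201.1 mm²; R_n = 469 × 201.1 × 4 × 1 / 1000 = 377.2 kN → 377.2 / 2 = 189 kN.
Bearing (1.2 l_c t F_u ≤ 2.4 d t F_u): upper limit = 2.4·16·6·400 / 1000 = 92.16 kN.
  Edge l_c = 30 − 18/2 = 21 → r_n = 60.48 kN; interior l_c = 60 − 18 = 42 → r_n = 92.16 kN.
  R_n,bearing = 2·60.48 + 2·92.16 = 305.3 kN → 305.3 / 2 = 153 kN.
Bearing governs: 153 kN.

153 kN (bearing governs)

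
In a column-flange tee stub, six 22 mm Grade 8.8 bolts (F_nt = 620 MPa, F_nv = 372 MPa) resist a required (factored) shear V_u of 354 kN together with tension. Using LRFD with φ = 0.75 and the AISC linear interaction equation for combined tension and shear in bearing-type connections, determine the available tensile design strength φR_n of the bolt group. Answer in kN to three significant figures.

A_b = π·22²/4 = 380.1 mm²; f_rv = 354 × 1000 / (6 × 380.1) = 155.2 MPa.
F'_nt = 1.3 F_nt − (F_nt / φF_nv) f_rv = 1.3·620 − (620/(0.75·372))·155.2 = 461.1 MPa, capped at F_nt → F'_nt = 461.1 MPa.
R_n = F'_nt · A_b · n = 461.1 × 380.1 × 6 / 1000 = 1052 kN.
Design strength φR_n = 0.75 × 1052 = 789 kN.

789 kN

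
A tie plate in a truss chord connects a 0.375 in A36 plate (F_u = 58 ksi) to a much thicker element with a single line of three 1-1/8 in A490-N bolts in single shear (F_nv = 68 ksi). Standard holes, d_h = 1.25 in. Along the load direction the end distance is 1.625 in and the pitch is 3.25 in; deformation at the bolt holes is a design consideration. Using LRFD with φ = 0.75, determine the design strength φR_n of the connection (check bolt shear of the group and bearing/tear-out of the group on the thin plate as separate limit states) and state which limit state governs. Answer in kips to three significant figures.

Bolt shear: A_b = π·1.125²/4 = 0.994 in²; R_n = 68 × 0.994 × 3 × 1 = 202.8 kips → 0.75 × 202.8 = 152 kips.
Bearing (1.2 l_c t F_u ≤ 2.4 d t F_u): upper limit = 2.4·1.125·0.375·58 = 58.72 kips.
  Edge l_c = 1.625 − 1.25/2 = 1 → r_n = 26.1 kips; interior l_c = 3.25 − 1.25 = 2 → r_n = 52.2 kips.
  R_n,bearing = 1·26.1 + 2·52.2 = 130.5 kips → 0.75 × 130.5 = 97.9 kips.
Bearing governs: 97.9 kips.

97.9 kips (bearing governs)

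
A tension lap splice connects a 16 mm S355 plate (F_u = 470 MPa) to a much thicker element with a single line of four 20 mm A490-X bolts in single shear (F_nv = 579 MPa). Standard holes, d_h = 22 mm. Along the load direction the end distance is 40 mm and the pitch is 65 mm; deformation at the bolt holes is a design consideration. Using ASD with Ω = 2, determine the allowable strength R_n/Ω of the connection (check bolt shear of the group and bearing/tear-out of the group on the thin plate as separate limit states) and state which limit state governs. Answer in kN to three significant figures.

Bolt shear: A_b = π·20²/4 = 314.2 mm²; R_n = 579 × 314.2 × 4 × 1 / 1000 = 727.6 kN → 727.6 / 2 = 364 kN.
Bearing (1.2 l_c t F_u ≤ 2.4 d t F_u): upper limit = 2.4·20·16·470 / 1000 = 361 kN.
  Edge l_c = 40 − 22/2 = 29 → r_n = 261.7 kN; interior l_c = 65 − 22 = 43 → r_n = 361 kN.
  R_n,bearing = 1·261.7 + 3·361 = 1345 kN → 1345 / 2 = 672 kN.
Bolt shear governs: 364 kN.

364 kN (bolt shear governs)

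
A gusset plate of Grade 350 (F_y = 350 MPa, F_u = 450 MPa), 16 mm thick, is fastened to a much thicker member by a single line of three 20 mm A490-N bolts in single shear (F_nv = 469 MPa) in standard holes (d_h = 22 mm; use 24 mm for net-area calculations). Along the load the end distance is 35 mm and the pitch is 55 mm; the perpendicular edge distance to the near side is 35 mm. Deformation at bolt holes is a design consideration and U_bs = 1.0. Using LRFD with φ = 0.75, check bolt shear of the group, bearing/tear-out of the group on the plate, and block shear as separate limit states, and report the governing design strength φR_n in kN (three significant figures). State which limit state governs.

332 kN (bolt shear governs)

Bolt shear: A_b = π·20²/4 = 314.2 mm²; R_n = 469 × 314.2 × 3 × 1 / 1000 = 442 kN → 0.75 × 442 = 332 kN.
Bearing: edge l_c = 24, r_n = 207.4 kN; interior l_c = 33, r_n = 285.1 kN; R_n = 207.4 + 2·285.1 = 777.6 kN → 583 kN.
Block shear: A_gv = 2320, A_nv = 1360, A_nt = 368 mm²; R_n = min(0.6F_uA_nv, 0.6F_yA_gv) + U_bs·F_u·A_nt = 532.8 kN → 400 kN.
Bolt shear governs: 332 kN.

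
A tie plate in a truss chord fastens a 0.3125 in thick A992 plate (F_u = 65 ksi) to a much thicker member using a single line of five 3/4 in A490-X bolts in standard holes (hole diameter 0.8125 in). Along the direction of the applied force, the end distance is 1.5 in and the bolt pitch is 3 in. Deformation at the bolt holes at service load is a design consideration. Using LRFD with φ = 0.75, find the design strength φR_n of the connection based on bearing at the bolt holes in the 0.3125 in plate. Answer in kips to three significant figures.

130 kips

Per bolt r_n = 1.2 l_c t F_u ≤ 2.4 d t F_u; upper limit = 2.4 × 0.75 × 0.3125 × 65 = 36.56 kips.
Edge bolt: l_c = 1.5 − 0.8125/2 = 1.094 in → 1.2 × 1.094 × 0.3125 × 65 = 26.66 → r_n = 26.66 kips.
Interior bolts: l_c = 3 − 0.8125 = 2.188 in → 1.2 × 2.188 × 0.3125 × 65 = 53.32 → r_n = 36.56 kips.
R_n = 1 × 26.66 + 4 × 36.56 = 172.9 kips.
Design strength φR_n = 0.75 × 172.9 = 130 kips.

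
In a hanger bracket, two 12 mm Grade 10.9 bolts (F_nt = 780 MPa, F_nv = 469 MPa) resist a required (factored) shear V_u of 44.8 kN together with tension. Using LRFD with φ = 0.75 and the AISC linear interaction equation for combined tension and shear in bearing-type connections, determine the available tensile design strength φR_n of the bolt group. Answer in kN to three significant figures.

97.5 kN

A_b = π·12²/4 = 113.1 mm²; f_rv = 44.8 × 1000 / (2 × 113.1) = 198.1 MPa.
F'_nt = 1.3 F_nt − (F_nt / φF_nv) f_rv = 1.3·780 − (780/(0.75·469))·198.1 = 574.8 MPa, capped at F_nt → F'_nt = 574.8 MPa.
R_n = F'_nt · A_b · n = 574.8 × 113.1 × 2 / 1000 = 130 kN.
Design strength φR_n = 0.75 × 130 = 97.5 kN.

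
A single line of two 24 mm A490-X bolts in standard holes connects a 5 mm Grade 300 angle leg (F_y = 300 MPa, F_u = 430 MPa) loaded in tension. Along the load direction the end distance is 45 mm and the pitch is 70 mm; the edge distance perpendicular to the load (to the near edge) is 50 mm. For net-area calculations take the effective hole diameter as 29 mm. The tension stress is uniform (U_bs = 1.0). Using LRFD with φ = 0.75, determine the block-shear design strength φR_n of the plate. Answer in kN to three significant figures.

Shear plane L_v = 45 + 1·70 = 115 mm; A_gv = 115 × 5 = 575 mm².
A_nv = (115 − 1.5·29) × 5 = 357.5 mm².
A_nt = (50 − 0.5·29) × 5 = 177.5 mm².
0.6 F_u A_nv = 92.23 kN; 0.6 F_y A_gv = 103.5 kN → shear rupture governs the shear term.
R_n = 92.23 + 1.0 × 430 × 177.5 / 1000 = 168.6 kN.
Design strength φR_n = 0.75 × 168.6 = 126 kN.

126 kN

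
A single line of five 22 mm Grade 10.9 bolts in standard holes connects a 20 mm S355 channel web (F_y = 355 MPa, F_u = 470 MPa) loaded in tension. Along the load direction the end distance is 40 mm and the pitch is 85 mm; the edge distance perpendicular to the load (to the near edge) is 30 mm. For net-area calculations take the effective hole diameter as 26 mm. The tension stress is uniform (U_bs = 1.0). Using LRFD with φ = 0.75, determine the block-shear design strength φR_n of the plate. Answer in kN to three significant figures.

1230 kN

Shear plane L_v = 40 + 4·85 = 380 mm; A_gv = 380 × 20 = 7600 mm².
A_nv = (380 − 4.5·26) × 20 = 5260 mm².
A_nt = (30 − 0.5·26) × 20 = 340 mm².
0.6 F_u A_nv = 1483 kN; 0.6 F_y A_gv = 1619 kN → shear rupture governs the shear term.
R_n = 1483 + 1.0 × 470 × 340 / 1000 = 1643 kN.
Design strength φR_n = 0.75 × 1643 = 1230 kN.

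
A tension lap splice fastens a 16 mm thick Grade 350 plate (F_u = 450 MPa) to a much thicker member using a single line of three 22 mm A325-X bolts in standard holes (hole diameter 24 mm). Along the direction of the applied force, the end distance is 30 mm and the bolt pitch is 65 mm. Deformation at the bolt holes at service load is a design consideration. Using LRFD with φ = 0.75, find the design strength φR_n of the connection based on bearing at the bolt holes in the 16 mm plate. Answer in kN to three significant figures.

Per bolt r_n = 1.2 l_c t F_u ≤ 2.4 d t F_u; upper limit = 2.4 × 22 × 16 × 450 / 1000 = 380.2 kN.
Edge bolt: l_c = 30 − 24/2 = 18 mm → 1.2 × 18 × 16 × 450 / 1000 = 155.5 → r_n = 155.5 kN.
Interior bolts: l_c = 65 − 24 = 41 mm → 1.2 × 41 × 16 × 450 / 1000 = 354.2 → r_n = 354.2 kN.
R_n = 1 × 155.5 + 2 × 354.2 = 864 kN.
Design strength φR_n = 0.75 × 864 = 648 kN.

648 kN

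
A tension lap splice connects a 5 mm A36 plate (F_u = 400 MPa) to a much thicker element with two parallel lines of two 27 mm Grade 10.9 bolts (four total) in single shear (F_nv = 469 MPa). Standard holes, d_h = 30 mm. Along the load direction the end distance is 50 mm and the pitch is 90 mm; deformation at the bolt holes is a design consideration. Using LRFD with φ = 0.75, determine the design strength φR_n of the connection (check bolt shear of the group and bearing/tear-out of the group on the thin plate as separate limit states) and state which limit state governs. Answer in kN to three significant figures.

320 kN (bearing governs)

Bolt shear: A_b = π·27²/4 = 572.6 mm²; R_n = 469 × 572.6 × 4 × 1 / 1000 = 1074 kN → 0.75 × 1074 = 806 kN.
Bearing (1.2 l_c t F_u ≤ 2.4 d t F_u): upper limit = 2.4·27·5·400 / 1000 = 129.6 kN.
  Edge l_c = 50 − 30/2 = 35 → r_n = 84 kN; interior l_c = 90 − 30 = 60 → r_n = 129.6 kN.
  R_n,bearing = 2·84 + 2·129.6 = 427.2 kN → 0.75 × 427.2 = 320 kN.
Bearing governs: 320 kN.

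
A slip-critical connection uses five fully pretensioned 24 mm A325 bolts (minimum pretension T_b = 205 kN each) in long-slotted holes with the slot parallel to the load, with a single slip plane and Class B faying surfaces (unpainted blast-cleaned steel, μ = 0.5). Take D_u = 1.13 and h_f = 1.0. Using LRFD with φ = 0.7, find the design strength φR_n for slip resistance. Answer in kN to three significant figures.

R_n = μ · D_u · h_f · T_b · n_s · n_b = 0.5 × 1.13 × 1.0 × 205 × 1 × 5 = 579.1 kN.
Design strength φR_n = 0.7 × 579.1 = 405 kN.

405 kN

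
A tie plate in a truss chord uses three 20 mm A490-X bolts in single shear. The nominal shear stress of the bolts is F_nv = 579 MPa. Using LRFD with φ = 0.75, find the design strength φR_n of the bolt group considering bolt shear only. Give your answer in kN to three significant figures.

409 kN

A_b = π × 20² / 4 = 314.2 mm².
R_n = F_nv · A_b · n · n_s = 579 × 314.2 × 3 × 1 / 1000 = 545.7 kN.
Design strength φR_n = 0.75 × 545.7 = 409 kN.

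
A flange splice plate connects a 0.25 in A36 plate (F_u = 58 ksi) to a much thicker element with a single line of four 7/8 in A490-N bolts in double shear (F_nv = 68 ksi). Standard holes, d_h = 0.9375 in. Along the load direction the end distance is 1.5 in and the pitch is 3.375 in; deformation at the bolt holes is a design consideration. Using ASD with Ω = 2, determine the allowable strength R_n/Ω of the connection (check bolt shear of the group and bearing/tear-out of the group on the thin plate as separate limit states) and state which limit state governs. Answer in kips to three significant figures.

54.6 kips (bearing governs)

Bolt shear: A_b = π·0.875²/4 = 0.6013 in²; R_n = 68 × 0.6013 × 4 × 2 = 327.1 kips → 327.1 / 2 = 164 kips.
Bearing (1.2 l_c t F_u ≤ 2.4 d t F_u): upper limit = 2.4·0.875·0.25·58 = 30.45 kips.
  Edge l_c = 1.5 − 0.9375/2 = 1.031 → r_n = 17.94 kips; interior l_c = 3.375 − 0.9375 = 2.438 → r_n = 30.45 kips.
  R_n,bearing = 1·17.94 + 3·30.45 = 109.3 kips → 109.3 / 2 = 54.6 kips.
Bearing governs: 54.6 kips.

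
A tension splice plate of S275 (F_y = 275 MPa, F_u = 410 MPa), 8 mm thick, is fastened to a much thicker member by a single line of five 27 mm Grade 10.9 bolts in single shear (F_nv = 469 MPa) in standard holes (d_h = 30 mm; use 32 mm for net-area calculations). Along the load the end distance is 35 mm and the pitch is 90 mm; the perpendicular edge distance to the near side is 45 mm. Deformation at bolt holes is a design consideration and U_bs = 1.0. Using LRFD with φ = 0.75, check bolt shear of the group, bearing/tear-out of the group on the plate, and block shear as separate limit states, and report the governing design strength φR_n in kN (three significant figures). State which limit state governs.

442 kN (block shear governs)

Bolt shear: A_b = π·27²/4 = 572.6 mm²; R_n = 469 × 572.6 × 5 × 1 / 1000 = 1343 kN → 0.75 × 1343 = 1010 kN.
Bearing: edge l_c = 20, r_n = 78.72 kN; interior l_c = 60, r_n = 212.5 kN; R_n = 78.72 + 4·212.5 = 928.9 kN → 697 kN.
Block shear: A_gv = 3160, A_nv = 2008, A_nt = 232 mm²; R_n = min(0.6F_uA_nv, 0.6F_yA_gv) + U_bs·F_u·A_nt = 589.1 kN → 442 kN.
Block shear governs: 442 kN.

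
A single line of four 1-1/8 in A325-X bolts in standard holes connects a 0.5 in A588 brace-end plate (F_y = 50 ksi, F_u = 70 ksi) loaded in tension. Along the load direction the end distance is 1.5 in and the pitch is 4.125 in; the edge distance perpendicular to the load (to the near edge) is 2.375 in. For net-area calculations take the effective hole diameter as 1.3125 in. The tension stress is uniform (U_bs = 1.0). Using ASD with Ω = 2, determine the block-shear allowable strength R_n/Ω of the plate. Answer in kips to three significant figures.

128 kips

Shear plane L_v = 1.5 + 3·4.125 = 13.88 in; A_gv = 13.88 × 0.5 = 6.938 in².
A_nv = (13.88 − 3.5·1.3125) × 0.5 = 4.641 in².
A_nt = (2.375 − 0.5·1.3125) × 0.5 = 0.8594 in².
0.6 F_u A_nv = 194.9 kips; 0.6 F_y A_gv = 208.1 kips → shear rupture governs the shear term.
R_n = 194.9 + 1.0 × 70 × 0.8594 = 255.1 kips.
Allowable strength R_n/Ω = 255.1 / 2 = 128 kips.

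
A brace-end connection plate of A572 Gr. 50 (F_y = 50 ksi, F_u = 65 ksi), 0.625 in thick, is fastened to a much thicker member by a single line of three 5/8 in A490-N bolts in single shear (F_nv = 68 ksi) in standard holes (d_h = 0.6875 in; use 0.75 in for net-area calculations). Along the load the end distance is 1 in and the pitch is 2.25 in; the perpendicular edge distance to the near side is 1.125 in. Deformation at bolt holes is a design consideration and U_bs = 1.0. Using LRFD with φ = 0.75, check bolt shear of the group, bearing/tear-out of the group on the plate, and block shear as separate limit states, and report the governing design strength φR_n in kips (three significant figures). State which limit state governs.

Bolt shear: A_b = π·0.625²/4 = 0.3068 in²; R_n = 68 × 0.3068 × 3 × 1 = 62.59 kips → 0.75 × 62.59 = 46.9 kips.
Bearing: edge l_c = 0.6562, r_n = 31.99 kips; interior l_c = 1.562, r_n = 60.94 kips; R_n = 31.99 + 2·60.94 = 153.9 kips → 115 kips.
Block shear: A_gv = 3.438, A_nv = 2.266, A_nt = 0.4688 in²; R_n = min(0.6F_uA_nv, 0.6F_yA_gv) + U_bs·F_u·A_nt = 118.8 kips → 89.1 kips.
Bolt shear governs: 46.9 kips.

46.9 kips (bolt shear governs)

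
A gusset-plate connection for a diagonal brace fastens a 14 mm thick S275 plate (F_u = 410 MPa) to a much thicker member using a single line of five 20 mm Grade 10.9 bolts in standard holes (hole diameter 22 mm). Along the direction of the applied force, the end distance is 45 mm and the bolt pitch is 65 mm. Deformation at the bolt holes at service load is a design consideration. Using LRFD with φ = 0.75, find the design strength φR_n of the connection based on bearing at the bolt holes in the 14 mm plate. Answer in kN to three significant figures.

Per bolt r_n = 1.2 l_c t F_u ≤ 2.4 d t F_u; upper limit = 2.4 × 20 × 14 × 410 / 1000 = 275.5 kN.
Edge bolt: l_c = 45 − 22/2 = 34 mm → 1.2 × 34 × 14 × 410 / 1000 = 234.2 → r_n = 234.2 kN.
Interior bolts: l_c = 65 − 22 = 43 mm → 1.2 × 43 × 14 × 410 / 1000 = 296.2 → r_n = 275.5 kN.
R_n = 1 × 234.2 + 4 × 275.5 = 1336 kN.
Design strength φR_n = 0.75 × 1336 = 1000 kN.

1000 kN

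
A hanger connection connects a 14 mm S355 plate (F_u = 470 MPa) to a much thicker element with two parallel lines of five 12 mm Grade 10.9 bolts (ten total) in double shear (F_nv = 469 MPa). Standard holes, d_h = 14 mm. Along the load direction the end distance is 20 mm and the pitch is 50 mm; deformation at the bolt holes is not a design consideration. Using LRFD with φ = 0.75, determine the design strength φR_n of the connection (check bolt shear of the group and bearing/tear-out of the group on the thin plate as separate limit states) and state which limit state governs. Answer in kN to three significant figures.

796 kN (bolt shear governs)

Bolt shear: A_b = π·12²/4 = 113.1 mm²; R_n = 469 × 113.1 × 10 × 2 / 1000 = 1061 kN → 0.75 × 1061 = 796 kN.
Bearing (1.5 l_c t F_u ≤ 3.0 d t F_u): upper limit = 3.0·12·14·470 / 1000 = 236.9 kN.
  Edge l_c = 20 − 14/2 = 13 → r_n = 128.3 kN; interior l_c = 50 − 14 = 36 → r_n = 236.9 kN.
  R_n,bearing = 2·128.3 + 8·236.9 = 2152 kN → 0.75 × 2152 = 1610 kN.
Bolt shear governs: 796 kN.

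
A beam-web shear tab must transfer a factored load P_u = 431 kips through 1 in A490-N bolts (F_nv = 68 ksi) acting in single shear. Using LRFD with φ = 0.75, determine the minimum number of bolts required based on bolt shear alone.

11 bolts

A_b = π·1²/4 = 0.7854 in².
Per-bolt design strength φR_n = 0.75 × 68 × 0.7854 × 1 = 40.06 kips.
n ≥ 431 / 40.06 = 10.76 → use 11 bolts.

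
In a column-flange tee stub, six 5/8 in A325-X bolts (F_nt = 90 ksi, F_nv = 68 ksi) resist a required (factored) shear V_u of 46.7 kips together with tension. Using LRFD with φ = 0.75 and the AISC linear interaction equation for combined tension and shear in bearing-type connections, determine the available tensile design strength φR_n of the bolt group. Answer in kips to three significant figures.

A_b = π·0.625²/4 = 0.3068 in²; f_rv = 46.7 / (6 × 0.3068) = 25.37 ksi.
F'_nt = 1.3 F_nt − (F_nt / φF_nv) f_rv = 1.3·90 − (90/(0.75·68))·25.37 = 72.23 ksi, capped at F_nt → F'_nt = 72.23 ksi.
R_n = F'_nt · A_b · n = 72.23 × 0.3068 × 6 = 133 kips.
Design strength φR_n = 0.75 × 133 = 99.7 kips.

99.7 kips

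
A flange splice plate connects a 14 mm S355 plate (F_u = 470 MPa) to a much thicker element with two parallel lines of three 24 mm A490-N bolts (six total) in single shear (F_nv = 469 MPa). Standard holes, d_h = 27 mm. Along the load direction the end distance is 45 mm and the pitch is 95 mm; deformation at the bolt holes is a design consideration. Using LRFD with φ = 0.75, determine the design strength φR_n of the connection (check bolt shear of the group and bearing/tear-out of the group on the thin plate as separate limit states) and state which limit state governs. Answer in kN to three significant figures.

Bolt shear: A_b = π·24²/4 = 452.4 mm²; R_n = 469 × 452.4 × 6 × 1 / 1000 = 1273 kN → 0.75 × 1273 = 955 kN.
Bearing (1.2 l_c t F_u ≤ 2.4 d t F_u): upper limit = 2.4·24·14·470 / 1000 = 379 kN.
  Edge l_c = 45 − 27/2 = 31.5 → r_n = 248.7 kN; interior l_c = 95 − 27 = 68 → r_n = 379 kN.
  R_n,bearing = 2·248.7 + 4·379 = 2013 kN → 0.75 × 2013 = 1510 kN.
Bolt shear governs: 955 kN.

955 kN (bolt shear governs)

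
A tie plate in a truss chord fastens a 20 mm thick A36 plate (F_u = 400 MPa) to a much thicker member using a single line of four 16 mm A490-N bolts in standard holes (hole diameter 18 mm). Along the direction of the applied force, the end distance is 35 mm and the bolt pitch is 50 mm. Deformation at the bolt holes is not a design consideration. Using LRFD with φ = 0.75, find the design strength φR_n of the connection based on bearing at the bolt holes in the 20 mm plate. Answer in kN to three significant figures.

1100 kN

Per bolt r_n = 1.5 l_c t F_u ≤ 3.0 d t F_u; upper limit = 3.0 × 16 × 20 × 400 / 1000 = 384 kN.
Edge bolt: l_c = 35 − 18/2 = 26 mm → 1.5 × 26 × 20 × 400 / 1000 = 312 → r_n = 312 kN.
Interior bolts: l_c = 50 − 18 = 32 mm → 1.5 × 32 × 20 × 400 / 1000 = 384 → r_n = 384 kN.
R_n = 1 × 312 + 3 × 384 = 1464 kN.
Design strength φR_n = 0.75 × 1464 = 1100 kN.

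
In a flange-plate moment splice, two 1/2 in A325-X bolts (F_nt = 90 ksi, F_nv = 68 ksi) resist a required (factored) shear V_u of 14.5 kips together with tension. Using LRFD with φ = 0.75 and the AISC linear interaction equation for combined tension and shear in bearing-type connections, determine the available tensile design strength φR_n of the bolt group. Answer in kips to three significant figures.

15.3 kips

A_b = π·0.5²/4 = 0.1963 in²; f_rv = 14.5 / (2 × 0.1963) = 36.92 ksi.
F'_nt = 1.3 F_nt − (F_nt / φF_nv) f_rv = 1.3·90 − (90/(0.75·68))·36.92 = 51.84 ksi, capped at F_nt → F'_nt = 51.84 ksi.
R_n = F'_nt · A_b · n = 51.84 × 0.1963 × 2 = 20.36 kips.
Design strength φR_n = 0.75 × 20.36 = 15.3 kips.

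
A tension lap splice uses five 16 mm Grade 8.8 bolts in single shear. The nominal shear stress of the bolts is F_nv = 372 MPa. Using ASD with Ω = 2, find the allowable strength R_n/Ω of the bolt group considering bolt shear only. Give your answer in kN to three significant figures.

A_b = π × 16² / 4 = 201.1 mm².
R_n = F_nv · A_b · n · n_s = 372 × 201.1 × 5 × 1 / 1000 = 374 kN.
Allowable strength R_n/Ω = 374 / 2 = 187 kN.

187 kN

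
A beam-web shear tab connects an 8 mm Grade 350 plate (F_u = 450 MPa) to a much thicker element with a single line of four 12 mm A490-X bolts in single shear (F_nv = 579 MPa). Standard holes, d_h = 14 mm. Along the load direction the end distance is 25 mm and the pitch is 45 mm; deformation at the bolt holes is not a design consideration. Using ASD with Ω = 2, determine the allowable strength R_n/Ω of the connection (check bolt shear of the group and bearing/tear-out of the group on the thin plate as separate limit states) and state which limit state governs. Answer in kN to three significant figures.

131 kN (bolt shear governs)

Bolt shear: A_b = π·12²/4 = 113.1 mm²; R_n = 579 × 113.1 × 4 × 1 / 1000 = 261.9 kN → 261.9 / 2 = 131 kN.
Bearing (1.5 l_c t F_u ≤ 3.0 d t F_u): upper limit = 3.0·12·8·450 / 1000 = 129.6 kN.
  Edge l_c = 25 − 14/2 = 18 → r_n = 97.2 kN; interior l_c = 45 − 14 = 31 → r_n = 129.6 kN.
  R_n,bearing = 1·97.2 + 3·129.6 = 486 kN → 486 / 2 = 243 kN.
Bolt shear governs: 131 kN.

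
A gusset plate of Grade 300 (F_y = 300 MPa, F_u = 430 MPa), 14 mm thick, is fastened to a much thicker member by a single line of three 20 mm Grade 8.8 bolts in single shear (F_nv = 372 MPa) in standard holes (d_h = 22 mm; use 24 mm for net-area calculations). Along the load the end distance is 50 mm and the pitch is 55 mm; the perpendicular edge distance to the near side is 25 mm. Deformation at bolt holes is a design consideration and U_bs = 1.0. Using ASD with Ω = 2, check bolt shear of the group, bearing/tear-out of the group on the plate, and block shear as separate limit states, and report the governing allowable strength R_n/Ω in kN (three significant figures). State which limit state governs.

175 kN (bolt shear governs)

Bolt shear: A_b = π·20²/4 = 314.2 mm²; R_n = 372 × 314.2 × 3 × 1 / 1000 = 350.6 kN → 350.6 / 2 = 175 kN.
Bearing: edge l_c = 39, r_n = 281.7 kN; interior l_c = 33, r_n = 238.4 kN; R_n = 281.7 + 2·238.4 = 758.5 kN → 379 kN.
Block shear: A_gv = 2240, A_nv = 1400, A_nt = 182 mm²; R_n = min(0.6F_uA_nv, 0.6F_yA_gv) + U_bs·F_u·A_nt = 439.5 kN → 220 kN.
Bolt shear governs: 175 kN.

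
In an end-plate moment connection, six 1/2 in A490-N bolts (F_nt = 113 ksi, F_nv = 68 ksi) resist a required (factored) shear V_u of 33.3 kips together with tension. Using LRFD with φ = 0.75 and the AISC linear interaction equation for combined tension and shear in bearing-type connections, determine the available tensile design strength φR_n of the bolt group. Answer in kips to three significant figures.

A_b = π·0.5²/4 = 0.1963 in²; f_rv = 33.3 / (6 × 0.1963) = 28.27 ksi.
F'_nt = 1.3 F_nt − (F_nt / φF_nv) f_rv = 1.3·113 − (113/(0.75·68))·28.27 = 84.27 ksi, capped at F_nt → F'_nt = 84.27 ksi.
R_n = F'_nt · A_b · n = 84.27 × 0.1963 × 6 = 99.28 kips.
Design strength φR_n = 0.75 × 99.28 = 74.5 kips.

74.5 kips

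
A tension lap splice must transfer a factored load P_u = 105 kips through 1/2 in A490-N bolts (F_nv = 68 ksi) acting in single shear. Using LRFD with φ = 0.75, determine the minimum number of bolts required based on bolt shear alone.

11 bolts

A_b = π·0.5²/4 = 0.1963 in².
Per-bolt design strength φR_n = 0.75 × 68 × 0.1963 × 1 = 10.01 kips.
n ≥ 105 / 10.01 = 10.49 → use 11 bolts.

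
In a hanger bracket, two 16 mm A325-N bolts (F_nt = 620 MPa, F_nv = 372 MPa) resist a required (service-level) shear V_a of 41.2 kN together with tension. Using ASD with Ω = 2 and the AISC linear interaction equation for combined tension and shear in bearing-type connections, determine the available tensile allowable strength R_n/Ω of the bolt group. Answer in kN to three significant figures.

A_b = π·16²/4 = 201.1 mm²; f_rv = 41.2 × 1000 / (2 × 201.1) = 102.5 MPa.
F'_nt = 1.3 F_nt − (Ω F_nt / F_nv) f_rv = 1.3·620 − (2·620/372)·102.5 = 464.5 MPa, capped at F_nt → F'_nt = 464.5 MPa.
R_n = F'_nt · A_b · n = 464.5 × 201.1 × 2 / 1000 = 186.8 kN.
Allowable strength R_n/Ω = 186.8 / 2 = 93.4 kN.

93.4 kN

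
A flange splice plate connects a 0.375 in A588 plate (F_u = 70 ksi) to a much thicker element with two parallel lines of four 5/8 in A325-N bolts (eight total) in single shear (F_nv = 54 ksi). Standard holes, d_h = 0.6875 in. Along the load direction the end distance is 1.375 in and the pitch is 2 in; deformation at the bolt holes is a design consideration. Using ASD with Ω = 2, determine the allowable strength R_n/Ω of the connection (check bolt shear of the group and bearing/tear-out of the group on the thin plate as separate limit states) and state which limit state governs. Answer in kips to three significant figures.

Bolt shear: A_b = π·0.625²/4 = 0.3068 in²; R_n = 54 × 0.3068 × 8 × 1 = 132.5 kips → 132.5 / 2 = 66.3 kips.
Bearing (1.2 l_c t F_u ≤ 2.4 d t F_u): upper limit = 2.4·0.625·0.375·70 = 39.38 kips.
  Edge l_c = 1.375 − 0.6875/2 = 1.031 → r_n = 32.48 kips; interior l_c = 2 − 0.6875 = 1.312 → r_n = 39.38 kips.
  R_n,bearing = 2·32.48 + 6·39.38 = 301.2 kips → 301.2 / 2 = 151 kips.
Bolt shear governs: 66.3 kips.

66.3 kips (bolt shear governs)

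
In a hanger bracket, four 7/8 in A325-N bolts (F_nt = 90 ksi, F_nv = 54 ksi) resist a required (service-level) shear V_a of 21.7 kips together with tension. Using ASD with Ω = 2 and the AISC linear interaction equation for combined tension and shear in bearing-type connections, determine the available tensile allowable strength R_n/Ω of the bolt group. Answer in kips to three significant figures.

105 kips

A_b = π·0.875²/4 = 0.6013 in²; f_rv = 21.7 / (4 × 0.6013) = 9.022 ksi.
F'_nt = 1.3 F_nt − (Ω F_nt / F_nv) f_rv = 1.3·90 − (2·90/54)·9.022 = 86.93 ksi, capped at F_nt → F'_nt = 86.93 ksi.
R_n = F'_nt · A_b · n = 86.93 × 0.6013 × 4 = 209.1 kips.
Allowable strength R_n/Ω = 209.1 / 2 = 105 kips.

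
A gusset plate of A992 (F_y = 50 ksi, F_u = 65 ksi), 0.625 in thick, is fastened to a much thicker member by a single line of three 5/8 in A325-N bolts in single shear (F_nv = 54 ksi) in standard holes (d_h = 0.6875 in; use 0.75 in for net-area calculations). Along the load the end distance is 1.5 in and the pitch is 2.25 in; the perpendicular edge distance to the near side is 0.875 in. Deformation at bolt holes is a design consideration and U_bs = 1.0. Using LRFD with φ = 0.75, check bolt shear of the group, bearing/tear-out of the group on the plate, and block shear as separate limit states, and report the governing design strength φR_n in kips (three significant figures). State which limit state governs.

37.3 kips (bolt shear governs)

Bolt shear: A_b = π·0.625²/4 = 0.3068 in²; R_n = 54 × 0.3068 × 3 × 1 = 49.7 kips → 0.75 × 49.7 = 37.3 kips.
Bearing: edge l_c = 1.156, r_n = 56.37 kips; interior l_c = 1.562, r_n = 60.94 kips; R_n = 56.37 + 2·60.94 = 178.2 kips → 134 kips.
Block shear: A_gv = 3.75, A_nv = 2.578, A_nt = 0.3125 in²; R_n = min(0.6F_uA_nv, 0.6F_yA_gv) + U_bs·F_u·A_nt = 120.9 kips → 90.6 kips.
Bolt shear governs: 37.3 kips.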